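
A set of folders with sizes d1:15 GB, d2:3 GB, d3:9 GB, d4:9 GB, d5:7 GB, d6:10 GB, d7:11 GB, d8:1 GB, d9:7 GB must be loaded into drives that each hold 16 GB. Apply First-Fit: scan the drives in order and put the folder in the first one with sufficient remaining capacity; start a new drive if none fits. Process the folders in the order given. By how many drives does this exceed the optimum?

1

First-Fit: [15,1] [3,9] [9,7] [10] [11] [7] → 6 drives.
Total size 72 GB; any packing needs at least ⌈72/16⌉ = 5 drives.
An optimal packing achieves that bound: [15,1] [11,3] [10] [9,7] [9,7] → 5 drives.
Excess: 6 − 5 = 1.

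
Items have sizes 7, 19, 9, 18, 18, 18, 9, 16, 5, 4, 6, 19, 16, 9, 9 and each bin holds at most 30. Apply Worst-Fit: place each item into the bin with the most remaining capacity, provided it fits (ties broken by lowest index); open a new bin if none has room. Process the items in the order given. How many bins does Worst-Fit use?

7

7 → bin 1 (remaining 23)
19 → bin 1 (remaining 4)
9 → bin 2 (remaining 21)
18 → bin 2 (remaining 3)
18 → bin 3 (remaining 12)
18 → bin 4 (remaining 12)
9 → bin 3 (remaining 3)
16 → bin 5 (remaining 14)
5 → bin 5 (remaining 9)
4 → bin 4 (remaining 8)
6 → bin 5 (remaining 3)
19 → bin 6 (remaining 11)
16 → bin 7 (remaining 14)
9 → bin 7 (remaining 5)
9 → bin 6 (remaining 2)
Final bins: [7,19] [9,18] [18,9] [18,4] [16,5,6] [19,9] [16,9].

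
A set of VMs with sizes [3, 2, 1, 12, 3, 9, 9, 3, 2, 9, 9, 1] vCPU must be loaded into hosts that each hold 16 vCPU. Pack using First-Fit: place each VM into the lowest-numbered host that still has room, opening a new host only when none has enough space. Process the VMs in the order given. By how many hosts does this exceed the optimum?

1

First-Fit: [3,2,1,3,3,2,1] [12] [9] [9] [9] [9] → 6 hosts.
5 VMs exceed 8 vCPU (half the capacity), and no two of those can share a host, so at least 5 hosts are needed.
An optimal packing achieves that bound: [12,3,1] [9,3,3,1] [9,2,2] [9] [9] → 5 hosts.
Excess: 6 − 5 = 1.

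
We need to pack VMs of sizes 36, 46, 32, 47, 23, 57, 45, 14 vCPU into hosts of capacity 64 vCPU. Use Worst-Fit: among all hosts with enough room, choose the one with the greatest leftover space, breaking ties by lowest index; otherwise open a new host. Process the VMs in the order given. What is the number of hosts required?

6

Put 36 vCPU in host 1; 28 vCPU remain.
Put 46 vCPU in host 2; 18 vCPU remain.
Put 32 vCPU in host 3; 32 vCPU remain.
Put 47 vCPU in host 4; 17 vCPU remain.
Put 23 vCPU in host 3; 9 vCPU remain.
Put 57 vCPU in host 5; 7 vCPU remain.
Put 45 vCPU in host 6; 19 vCPU remain.
Put 14 vCPU in host 1; 14 vCPU remain.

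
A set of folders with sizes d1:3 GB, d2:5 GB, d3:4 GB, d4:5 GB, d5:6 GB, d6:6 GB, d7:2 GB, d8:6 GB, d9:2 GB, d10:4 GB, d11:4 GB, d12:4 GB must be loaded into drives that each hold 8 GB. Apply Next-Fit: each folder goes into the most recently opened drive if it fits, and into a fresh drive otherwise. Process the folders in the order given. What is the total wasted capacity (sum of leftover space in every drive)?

13

drive 1: place d1 (3 GB), 5 GB left
drive 1: place d2 (5 GB), 0 GB left
drive 2: place d3 (4 GB), 4 GB left
drive 3: place d4 (5 GB), 3 GB left
drive 4: place d5 (6 GB), 2 GB left
drive 5: place d6 (6 GB), 2 GB left
drive 5: place d7 (2 GB), 0 GB left
drive 6: place d8 (6 GB), 2 GB left
drive 6: place d9 (2 GB), 0 GB left
drive 7: place d10 (4 GB), 4 GB left
drive 7: place d11 (4 GB), 0 GB left
drive 8: place d12 (4 GB), 4 GB left
8 drives × 8 GB = 64 GB; used 51 GB; unused 13 GB.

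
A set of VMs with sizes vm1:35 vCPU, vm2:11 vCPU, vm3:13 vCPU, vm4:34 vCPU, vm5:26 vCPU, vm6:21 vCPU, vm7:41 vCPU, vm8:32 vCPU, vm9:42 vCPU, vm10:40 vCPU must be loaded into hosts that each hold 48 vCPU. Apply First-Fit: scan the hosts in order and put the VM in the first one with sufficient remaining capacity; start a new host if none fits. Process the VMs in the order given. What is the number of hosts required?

7

Put vm1 (35 vCPU) in host 1; 13 vCPU remain.
Put vm2 (11 vCPU) in host 1; 2 vCPU remain.
Put vm3 (13 vCPU) in host 2; 35 vCPU remain.
Put vm4 (34 vCPU) in host 2; 1 vCPU remain.
Put vm5 (26 vCPU) in host 3; 22 vCPU remain.
Put vm6 (21 vCPU) in host 3; 1 vCPU remain.
Put vm7 (41 vCPU) in host 4; 7 vCPU remain.
Put vm8 (32 vCPU) in host 5; 16 vCPU remain.
Put vm9 (42 vCPU) in host 6; 6 vCPU remain.
Put vm10 (40 vCPU) in host 7; 8 vCPU remain.
Final hosts: [35,11] [13,34] [26,21] [41] [32] [42] [40].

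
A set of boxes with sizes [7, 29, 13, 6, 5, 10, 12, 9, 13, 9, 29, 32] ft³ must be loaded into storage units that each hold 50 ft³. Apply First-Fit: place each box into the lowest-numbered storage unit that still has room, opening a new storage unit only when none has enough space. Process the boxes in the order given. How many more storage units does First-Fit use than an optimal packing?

1

First-Fit: [7,29,13] [6,5,10,12,9] [13,9] [29] [32] → 5 storage units.
Total size 174 ft³; any packing needs at least ⌈174/50⌉ = 4 storage units.
An optimal packing achieves that bound: [32,13,5] [29,13,7] [29,12,9] [10,9,6] → 4 storage units.
Excess: 5 − 4 = 1.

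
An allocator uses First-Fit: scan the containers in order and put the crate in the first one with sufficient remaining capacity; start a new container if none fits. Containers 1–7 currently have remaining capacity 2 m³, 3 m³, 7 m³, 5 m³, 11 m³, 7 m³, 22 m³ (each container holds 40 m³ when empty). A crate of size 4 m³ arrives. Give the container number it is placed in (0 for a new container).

3

Containers with room: container 3 (7 m³), container 4 (5 m³), container 5 (11 m³), container 6 (7 m³), container 7 (22 m³).
The first with room is container 3.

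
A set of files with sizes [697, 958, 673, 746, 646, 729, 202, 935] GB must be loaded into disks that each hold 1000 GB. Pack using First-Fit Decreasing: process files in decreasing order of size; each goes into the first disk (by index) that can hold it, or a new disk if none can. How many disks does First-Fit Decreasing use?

7 disks

Sorted descending: 958, 935, 746, 729, 697, 673, 646, 202.
Put 958 GB in disk 1; 42 GB remain.
Put 935 GB in disk 2; 65 GB remain.
Put 746 GB in disk 3; 254 GB remain.
Put 729 GB in disk 4; 271 GB remain.
Put 697 GB in disk 5; 303 GB remain.
Put 673 GB in disk 6; 327 GB remain.
Put 646 GB in disk 7; 354 GB remain.
Put 202 GB in disk 3; 52 GB remain.
Final disks: [958] [935] [746,202] [729] [697] [673] [646].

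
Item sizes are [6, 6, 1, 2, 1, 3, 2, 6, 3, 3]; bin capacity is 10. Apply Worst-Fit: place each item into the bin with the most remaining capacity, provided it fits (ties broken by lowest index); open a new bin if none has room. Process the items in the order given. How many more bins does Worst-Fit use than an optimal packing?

0

Worst-Fit: [6,1,1] [6,2] [3,2,3] [6,3] → 4 bins.
Total size 33; any packing needs at least ⌈33/10⌉ = 4 bins.
So 4 is already optimal.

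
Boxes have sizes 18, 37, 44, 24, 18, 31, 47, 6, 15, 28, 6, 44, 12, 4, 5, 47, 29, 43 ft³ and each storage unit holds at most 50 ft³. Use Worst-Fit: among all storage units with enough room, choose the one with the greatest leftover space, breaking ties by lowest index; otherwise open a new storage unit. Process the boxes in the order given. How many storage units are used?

18 ft³ → storage unit 1 (remaining 32 ft³)
37 ft³ → storage unit 2 (remaining 13 ft³)
44 ft³ → storage unit 3 (remaining 6 ft³)
24 ft³ → storage unit 1 (remaining 8 ft³)
18 ft³ → storage unit 4 (remaining 32 ft³)
31 ft³ → storage unit 4 (remaining 1 ft³)
47 ft³ → storage unit 5 (remaining 3 ft³)
6 ft³ → storage unit 2 (remaining 7 ft³)
15 ft³ → storage unit 6 (remaining 35 ft³)
28 ft³ → storage unit 6 (remaining 7 ft³)
6 ft³ → storage unit 1 (remaining 2 ft³)
44 ft³ → storage unit 7 (remaining 6 ft³)
12 ft³ → storage unit 8 (remaining 38 ft³)
4 ft³ → storage unit 8 (remaining 34 ft³)
5 ft³ → storage unit 8 (remaining 29 ft³)
47 ft³ → storage unit 9 (remaining 3 ft³)
29 ft³ → storage unit 8 (remaining 0 ft³)
43 ft³ → storage unit 10 (remaining 7 ft³)

10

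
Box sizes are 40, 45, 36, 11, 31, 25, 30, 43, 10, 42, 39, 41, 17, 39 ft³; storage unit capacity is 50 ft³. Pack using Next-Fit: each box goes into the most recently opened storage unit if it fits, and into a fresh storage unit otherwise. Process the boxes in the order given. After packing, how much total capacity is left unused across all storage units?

40 ft³ → storage unit 1 (remaining 10 ft³)
45 ft³ → storage unit 2 (remaining 5 ft³)
36 ft³ → storage unit 3 (remaining 14 ft³)
11 ft³ → storage unit 3 (remaining 3 ft³)
31 ft³ → storage unit 4 (remaining 19 ft³)
25 ft³ → storage unit 5 (remaining 25 ft³)
30 ft³ → storage unit 6 (remaining 20 ft³)
43 ft³ → storage unit 7 (remaining 7 ft³)
10 ft³ → storage unit 8 (remaining 40 ft³)
42 ft³ → storage unit 9 (remaining 8 ft³)
39 ft³ → storage unit 10 (remaining 11 ft³)
41 ft³ → storage unit 11 (remaining 9 ft³)
17 ft³ → storage unit 12 (remaining 33 ft³)
39 ft³ → storage unit 13 (remaining 11 ft³)
13 storage units × 50 ft³ = 650 ft³; used 449 ft³; unused 201 ft³.

201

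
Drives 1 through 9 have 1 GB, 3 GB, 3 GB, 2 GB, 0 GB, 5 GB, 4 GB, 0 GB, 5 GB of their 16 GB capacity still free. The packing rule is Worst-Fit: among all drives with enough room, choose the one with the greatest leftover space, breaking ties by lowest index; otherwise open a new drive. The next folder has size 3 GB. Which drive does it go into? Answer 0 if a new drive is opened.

6

Drives with room: drive 2 (3 GB), drive 3 (3 GB), drive 6 (5 GB), drive 7 (4 GB), drive 9 (5 GB).
Most room is drive 6 with 5 GB free.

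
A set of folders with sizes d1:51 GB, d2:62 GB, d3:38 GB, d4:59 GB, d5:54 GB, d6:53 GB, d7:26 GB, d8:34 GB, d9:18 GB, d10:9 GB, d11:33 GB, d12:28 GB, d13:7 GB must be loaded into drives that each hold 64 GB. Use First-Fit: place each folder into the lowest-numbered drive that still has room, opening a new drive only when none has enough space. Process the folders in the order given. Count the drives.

8

drive 1: place d1 (51 GB), 13 GB left
drive 2: place d2 (62 GB), 2 GB left
drive 3: place d3 (38 GB), 26 GB left
drive 4: place d4 (59 GB), 5 GB left
drive 5: place d5 (54 GB), 10 GB left
drive 6: place d6 (53 GB), 11 GB left
drive 3: place d7 (26 GB), 0 GB left
drive 7: place d8 (34 GB), 30 GB left
drive 7: place d9 (18 GB), 12 GB left
drive 1: place d10 (9 GB), 4 GB left
drive 8: place d11 (33 GB), 31 GB left
drive 8: place d12 (28 GB), 3 GB left
drive 5: place d13 (7 GB), 3 GB left
Final drives: [51,9] [62] [38,26] [59] [54,7] [53] [34,18] [33,28].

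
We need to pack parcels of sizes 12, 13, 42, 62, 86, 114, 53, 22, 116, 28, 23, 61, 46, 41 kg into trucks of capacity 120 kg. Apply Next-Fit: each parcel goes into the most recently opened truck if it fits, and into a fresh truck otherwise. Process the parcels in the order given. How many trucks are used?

truck 1: place 12 kg, 108 kg left
truck 1: place 13 kg, 95 kg left
truck 1: place 42 kg, 53 kg left
truck 2: place 62 kg, 58 kg left
truck 3: place 86 kg, 34 kg left
truck 4: place 114 kg, 6 kg left
truck 5: place 53 kg, 67 kg left
truck 5: place 22 kg, 45 kg left
truck 6: place 116 kg, 4 kg left
truck 7: place 28 kg, 92 kg left
truck 7: place 23 kg, 69 kg left
truck 7: place 61 kg, 8 kg left
truck 8: place 46 kg, 74 kg left
truck 8: place 41 kg, 33 kg left

8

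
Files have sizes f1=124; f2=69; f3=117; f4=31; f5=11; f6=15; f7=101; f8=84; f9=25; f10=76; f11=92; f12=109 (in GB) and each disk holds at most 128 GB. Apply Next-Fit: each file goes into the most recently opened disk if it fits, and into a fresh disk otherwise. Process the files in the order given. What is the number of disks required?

disk 1: place f1 (124 GB), 4 GB left
disk 2: place f2 (69 GB), 59 GB left
disk 3: place f3 (117 GB), 11 GB left
disk 4: place f4 (31 GB), 97 GB left
disk 4: place f5 (11 GB), 86 GB left
disk 4: place f6 (15 GB), 71 GB left
disk 5: place f7 (101 GB), 27 GB left
disk 6: place f8 (84 GB), 44 GB left
disk 6: place f9 (25 GB), 19 GB left
disk 7: place f10 (76 GB), 52 GB left
disk 8: place f11 (92 GB), 36 GB left
disk 9: place f12 (109 GB), 19 GB left
Final disks: [124] [69] [117] [31,11,15] [101] [84,25] [76] [92] [109].

9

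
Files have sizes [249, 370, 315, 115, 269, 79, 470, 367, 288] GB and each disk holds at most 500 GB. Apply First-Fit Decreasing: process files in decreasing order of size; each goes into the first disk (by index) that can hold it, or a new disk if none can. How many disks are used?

Sorted descending: 470, 370, 367, 315, 288, 269, 249, 115, 79.
disk 1: place 470 GB, 30 GB left
disk 2: place 370 GB, 130 GB left
disk 3: place 367 GB, 133 GB left
disk 4: place 315 GB, 185 GB left
disk 5: place 288 GB, 212 GB left
disk 6: place 269 GB, 231 GB left
disk 7: place 249 GB, 251 GB left
disk 2: place 115 GB, 15 GB left
disk 3: place 79 GB, 54 GB left

7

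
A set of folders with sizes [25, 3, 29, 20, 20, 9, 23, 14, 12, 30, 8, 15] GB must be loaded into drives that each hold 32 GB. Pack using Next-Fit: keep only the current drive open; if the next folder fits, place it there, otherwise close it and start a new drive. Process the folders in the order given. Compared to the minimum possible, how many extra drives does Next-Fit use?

Next-Fit: [25,3] [29] [20] [20,9] [23] [14,12] [30] [8,15] → 8 drives.
Total size 208 GB; any packing needs at least ⌈208/32⌉ = 7 drives.
An optimal packing achieves that bound: [30] [29,3] [25] [23,9] [20,12] [20,8] [15,14] → 7 drives.
Excess: 8 − 7 = 1.

1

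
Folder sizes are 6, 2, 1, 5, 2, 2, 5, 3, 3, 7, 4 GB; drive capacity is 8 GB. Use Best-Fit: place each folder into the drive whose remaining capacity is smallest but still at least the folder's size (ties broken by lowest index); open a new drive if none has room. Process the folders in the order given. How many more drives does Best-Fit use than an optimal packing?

1

Best-Fit: [6,2] [1,5,2] [2,5] [3,3] [7] [4] → 6 drives.
Total size 40 GB; any packing needs at least ⌈40/8⌉ = 5 drives.
An optimal packing achieves that bound: [7,1] [6,2] [5,3] [5,3] [4,2,2] → 5 drives.
Excess: 6 − 5 = 1.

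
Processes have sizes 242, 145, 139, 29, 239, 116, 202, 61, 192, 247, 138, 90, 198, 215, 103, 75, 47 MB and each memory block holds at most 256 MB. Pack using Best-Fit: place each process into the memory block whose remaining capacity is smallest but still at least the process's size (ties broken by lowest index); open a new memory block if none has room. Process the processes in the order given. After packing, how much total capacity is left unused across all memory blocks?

338

memory block 1: place 242 MB, 14 MB left
memory block 2: place 145 MB, 111 MB left
memory block 3: place 139 MB, 117 MB left
memory block 2: place 29 MB, 82 MB left
memory block 4: place 239 MB, 17 MB left
memory block 3: place 116 MB, 1 MB left
memory block 5: place 202 MB, 54 MB left
memory block 2: place 61 MB, 21 MB left
memory block 6: place 192 MB, 64 MB left
memory block 7: place 247 MB, 9 MB left
memory block 8: place 138 MB, 118 MB left
memory block 8: place 90 MB, 28 MB left
memory block 9: place 198 MB, 58 MB left
memory block 10: place 215 MB, 41 MB left
memory block 11: place 103 MB, 153 MB left
memory block 11: place 75 MB, 78 MB left
memory block 5: place 47 MB, 7 MB left
11 memory blocks × 256 MB = 2816 MB; used 2478 MB; unused 338 MB.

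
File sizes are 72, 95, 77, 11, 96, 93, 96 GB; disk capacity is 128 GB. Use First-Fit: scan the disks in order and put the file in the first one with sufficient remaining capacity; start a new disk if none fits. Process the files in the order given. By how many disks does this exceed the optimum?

First-Fit: [72,11] [95] [77] [96] [93] [96] → 6 disks.
6 files exceed 64 GB (half the capacity), and no two of those can share a disk, so at least 6 disks are needed.
So 6 is already optimal.

0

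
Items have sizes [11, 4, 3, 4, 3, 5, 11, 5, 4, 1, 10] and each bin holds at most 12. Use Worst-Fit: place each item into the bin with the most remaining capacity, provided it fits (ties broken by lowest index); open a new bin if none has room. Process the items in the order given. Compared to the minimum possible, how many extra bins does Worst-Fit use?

0

Worst-Fit: [11] [4,3,4] [3,5,1] [11] [5,4] [10] → 6 bins.
Total size 61; any packing needs at least ⌈61/12⌉ = 6 bins.
So 6 is already optimal.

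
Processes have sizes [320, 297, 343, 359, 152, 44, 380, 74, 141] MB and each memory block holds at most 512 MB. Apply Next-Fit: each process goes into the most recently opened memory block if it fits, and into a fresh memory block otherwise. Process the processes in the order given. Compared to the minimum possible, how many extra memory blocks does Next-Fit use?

Next-Fit: [320] [297] [343] [359,152] [44,380,74] [141] → 6 memory blocks.
Total size 2110 MB; any packing needs at least ⌈2110/512⌉ = 5 memory blocks.
An optimal packing achieves that bound: [380,74,44] [359,152] [343,141] [320] [297] → 5 memory blocks.
Excess: 6 − 5 = 1.

1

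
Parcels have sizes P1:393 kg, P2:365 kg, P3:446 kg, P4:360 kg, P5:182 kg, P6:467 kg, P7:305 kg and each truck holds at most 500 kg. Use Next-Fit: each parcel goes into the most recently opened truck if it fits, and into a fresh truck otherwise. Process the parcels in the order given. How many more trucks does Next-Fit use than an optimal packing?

Next-Fit: [393] [365] [446] [360] [182] [467] [305] → 7 trucks.
Total size 2518 kg; any packing needs at least ⌈2518/500⌉ = 6 trucks.
An optimal packing achieves that bound: [467] [446] [393] [365] [360] [305,182] → 6 trucks.
Excess: 7 − 6 = 1.

1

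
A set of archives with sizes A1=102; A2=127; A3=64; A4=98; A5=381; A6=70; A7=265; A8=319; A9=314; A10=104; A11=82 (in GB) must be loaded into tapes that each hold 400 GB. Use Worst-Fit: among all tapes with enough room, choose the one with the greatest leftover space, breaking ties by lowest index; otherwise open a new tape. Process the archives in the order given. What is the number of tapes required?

A1 (102 GB) → tape 1 (remaining 298 GB)
A2 (127 GB) → tape 1 (remaining 171 GB)
A3 (64 GB) → tape 1 (remaining 107 GB)
A4 (98 GB) → tape 1 (remaining 9 GB)
A5 (381 GB) → tape 2 (remaining 19 GB)
A6 (70 GB) → tape 3 (remaining 330 GB)
A7 (265 GB) → tape 3 (remaining 65 GB)
A8 (319 GB) → tape 4 (remaining 81 GB)
A9 (314 GB) → tape 5 (remaining 86 GB)
A10 (104 GB) → tape 6 (remaining 296 GB)
A11 (82 GB) → tape 6 (remaining 214 GB)

6 tapes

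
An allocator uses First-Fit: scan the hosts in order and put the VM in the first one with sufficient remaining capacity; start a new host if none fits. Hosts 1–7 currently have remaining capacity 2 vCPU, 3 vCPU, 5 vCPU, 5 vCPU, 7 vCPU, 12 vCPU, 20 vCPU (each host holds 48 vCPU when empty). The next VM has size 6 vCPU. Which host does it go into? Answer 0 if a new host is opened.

Hosts with room: host 5 (7 vCPU), host 6 (12 vCPU), host 7 (20 vCPU).
The first with room is host 5.

5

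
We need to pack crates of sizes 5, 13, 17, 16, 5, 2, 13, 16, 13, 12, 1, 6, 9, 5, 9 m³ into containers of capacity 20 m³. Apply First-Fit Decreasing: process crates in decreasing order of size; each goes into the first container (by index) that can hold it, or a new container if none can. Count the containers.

8

Sorted descending: 17, 16, 16, 13, 13, 13, 12, 9, 9, 6, 5, 5, 5, 2, 1.
container 1: place 17 m³, 3 m³ left
container 2: place 16 m³, 4 m³ left
container 3: place 16 m³, 4 m³ left
container 4: place 13 m³, 7 m³ left
container 5: place 13 m³, 7 m³ left
container 6: place 13 m³, 7 m³ left
container 7: place 12 m³, 8 m³ left
container 8: place 9 m³, 11 m³ left
container 8: place 9 m³, 2 m³ left
container 4: place 6 m³, 1 m³ left
container 5: place 5 m³, 2 m³ left
container 6: place 5 m³, 2 m³ left
container 7: place 5 m³, 3 m³ left
container 1: place 2 m³, 1 m³ left
container 1: place 1 m³, 0 m³ left
Final containers: [17,2,1] [16] [16] [13,6] [13,5] [13,5] [12,5] [9,9].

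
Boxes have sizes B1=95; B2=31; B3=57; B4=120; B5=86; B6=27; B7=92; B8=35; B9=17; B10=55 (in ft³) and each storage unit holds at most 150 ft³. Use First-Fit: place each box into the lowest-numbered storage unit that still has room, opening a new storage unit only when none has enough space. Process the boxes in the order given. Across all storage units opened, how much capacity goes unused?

135

B1 (95 ft³) → storage unit 1 (remaining 55 ft³)
B2 (31 ft³) → storage unit 1 (remaining 24 ft³)
B3 (57 ft³) → storage unit 2 (remaining 93 ft³)
B4 (120 ft³) → storage unit 3 (remaining 30 ft³)
B5 (86 ft³) → storage unit 2 (remaining 7 ft³)
B6 (27 ft³) → storage unit 3 (remaining 3 ft³)
B7 (92 ft³) → storage unit 4 (remaining 58 ft³)
B8 (35 ft³) → storage unit 4 (remaining 23 ft³)
B9 (17 ft³) → storage unit 1 (remaining 7 ft³)
B10 (55 ft³) → storage unit 5 (remaining 95 ft³)
5 storage units × 150 ft³ = 750 ft³; used 615 ft³; unused 135 ft³.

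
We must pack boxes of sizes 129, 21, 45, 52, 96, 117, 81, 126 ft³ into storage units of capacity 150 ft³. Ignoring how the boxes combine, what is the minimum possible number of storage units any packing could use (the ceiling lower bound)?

5 storage units

Total size = 129 + 21 + 45 + 52 + 96 + 117 + 81 + 126 = 667 ft³.
⌈667 / 150⌉ = 5.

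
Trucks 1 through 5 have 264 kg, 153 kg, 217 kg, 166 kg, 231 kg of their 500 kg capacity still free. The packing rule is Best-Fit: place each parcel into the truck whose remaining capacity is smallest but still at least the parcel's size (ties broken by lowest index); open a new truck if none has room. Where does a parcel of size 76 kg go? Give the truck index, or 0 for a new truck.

Trucks with room: truck 1 (264 kg), truck 2 (153 kg), truck 3 (217 kg), truck 4 (166 kg), truck 5 (231 kg).
Tightest fit is truck 2 with 153 kg free.

2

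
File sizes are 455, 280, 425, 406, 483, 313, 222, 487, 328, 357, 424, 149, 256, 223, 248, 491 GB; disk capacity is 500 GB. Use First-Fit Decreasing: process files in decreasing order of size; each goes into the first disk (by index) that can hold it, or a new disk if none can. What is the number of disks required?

Sorted descending: 491, 487, 483, 455, 425, 424, 406, 357, 328, 313, 280, 256, 248, 223, 222, 149.
disk 1: place 491 GB, 9 GB left
disk 2: place 487 GB, 13 GB left
disk 3: place 483 GB, 17 GB left
disk 4: place 455 GB, 45 GB left
disk 5: place 425 GB, 75 GB left
disk 6: place 424 GB, 76 GB left
disk 7: place 406 GB, 94 GB left
disk 8: place 357 GB, 143 GB left
disk 9: place 328 GB, 172 GB left
disk 10: place 313 GB, 187 GB left
disk 11: place 280 GB, 220 GB left
disk 12: place 256 GB, 244 GB left
disk 13: place 248 GB, 252 GB left
disk 12: place 223 GB, 21 GB left
disk 13: place 222 GB, 30 GB left
disk 9: place 149 GB, 23 GB left

13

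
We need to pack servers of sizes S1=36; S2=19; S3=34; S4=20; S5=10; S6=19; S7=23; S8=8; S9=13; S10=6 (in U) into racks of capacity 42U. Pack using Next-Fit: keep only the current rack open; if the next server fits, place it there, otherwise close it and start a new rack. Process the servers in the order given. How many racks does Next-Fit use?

6

rack 1: place S1 (36U), 6U left
rack 2: place S2 (19U), 23U left
rack 3: place S3 (34U), 8U left
rack 4: place S4 (20U), 22U left
rack 4: place S5 (10U), 12U left
rack 5: place S6 (19U), 23U left
rack 5: place S7 (23U), 0U left
rack 6: place S8 (8U), 34U left
rack 6: place S9 (13U), 21U left
rack 6: place S10 (6U), 15U left
Final racks: [36] [19] [34] [20,10] [19,23] [8,13,6].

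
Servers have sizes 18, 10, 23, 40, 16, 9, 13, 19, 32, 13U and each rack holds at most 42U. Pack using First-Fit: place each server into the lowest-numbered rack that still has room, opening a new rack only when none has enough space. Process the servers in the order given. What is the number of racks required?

6 racks

Put 18U in rack 1; 24U remain.
Put 10U in rack 1; 14U remain.
Put 23U in rack 2; 19U remain.
Put 40U in rack 3; 2U remain.
Put 16U in rack 2; 3U remain.
Put 9U in rack 1; 5U remain.
Put 13U in rack 4; 29U remain.
Put 19U in rack 4; 10U remain.
Put 32U in rack 5; 10U remain.
Put 13U in rack 6; 29U remain.
Final racks: [18,10,9] [23,16] [40] [13,19] [32] [13].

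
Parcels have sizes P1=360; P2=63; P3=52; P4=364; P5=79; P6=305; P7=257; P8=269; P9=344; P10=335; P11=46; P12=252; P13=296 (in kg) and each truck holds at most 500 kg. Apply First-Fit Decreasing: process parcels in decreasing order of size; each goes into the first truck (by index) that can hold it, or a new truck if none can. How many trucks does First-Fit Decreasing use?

Sorted descending: 364, 360, 344, 335, 305, 296, 269, 257, 252, 79, 63, 52, 46.
truck 1: place 364 kg, 136 kg left
truck 2: place 360 kg, 140 kg left
truck 3: place 344 kg, 156 kg left
truck 4: place 335 kg, 165 kg left
truck 5: place 305 kg, 195 kg left
truck 6: place 296 kg, 204 kg left
truck 7: place 269 kg, 231 kg left
truck 8: place 257 kg, 243 kg left
truck 9: place 252 kg, 248 kg left
truck 1: place 79 kg, 57 kg left
truck 2: place 63 kg, 77 kg left
truck 1: place 52 kg, 5 kg left
truck 2: place 46 kg, 31 kg left

9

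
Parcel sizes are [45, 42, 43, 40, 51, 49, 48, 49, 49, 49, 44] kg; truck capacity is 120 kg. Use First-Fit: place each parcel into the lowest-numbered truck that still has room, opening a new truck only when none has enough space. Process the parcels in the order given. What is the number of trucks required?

Put 45 kg in truck 1; 75 kg remain.
Put 42 kg in truck 1; 33 kg remain.
Put 43 kg in truck 2; 77 kg remain.
Put 40 kg in truck 2; 37 kg remain.
Put 51 kg in truck 3; 69 kg remain.
Put 49 kg in truck 3; 20 kg remain.
Put 48 kg in truck 4; 72 kg remain.
Put 49 kg in truck 4; 23 kg remain.
Put 49 kg in truck 5; 71 kg remain.
Put 49 kg in truck 5; 22 kg remain.
Put 44 kg in truck 6; 76 kg remain.

6 trucks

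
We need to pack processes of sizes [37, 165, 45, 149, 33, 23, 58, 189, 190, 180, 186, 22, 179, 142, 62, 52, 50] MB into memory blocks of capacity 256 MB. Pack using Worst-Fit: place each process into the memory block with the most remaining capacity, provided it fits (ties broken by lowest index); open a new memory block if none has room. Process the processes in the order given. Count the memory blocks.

8 memory blocks

memory block 1: place 37 MB, 219 MB left
memory block 1: place 165 MB, 54 MB left
memory block 1: place 45 MB, 9 MB left
memory block 2: place 149 MB, 107 MB left
memory block 2: place 33 MB, 74 MB left
memory block 2: place 23 MB, 51 MB left
memory block 3: place 58 MB, 198 MB left
memory block 3: place 189 MB, 9 MB left
memory block 4: place 190 MB, 66 MB left
memory block 5: place 180 MB, 76 MB left
memory block 6: place 186 MB, 70 MB left
memory block 5: place 22 MB, 54 MB left
memory block 7: place 179 MB, 77 MB left
memory block 8: place 142 MB, 114 MB left
memory block 8: place 62 MB, 52 MB left
memory block 7: place 52 MB, 25 MB left
memory block 6: place 50 MB, 20 MB left
Final memory blocks: [37,165,45] [149,33,23] [58,189] [190] [180,22] [186,50] [179,52] [142,62].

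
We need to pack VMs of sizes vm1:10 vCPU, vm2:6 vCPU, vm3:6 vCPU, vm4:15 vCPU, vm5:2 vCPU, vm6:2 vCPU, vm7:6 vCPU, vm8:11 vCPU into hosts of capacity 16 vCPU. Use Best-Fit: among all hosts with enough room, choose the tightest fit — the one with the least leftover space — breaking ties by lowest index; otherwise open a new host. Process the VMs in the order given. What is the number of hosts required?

4 hosts

Put vm1 (10 vCPU) in host 1; 6 vCPU remain.
Put vm2 (6 vCPU) in host 1; 0 vCPU remain.
Put vm3 (6 vCPU) in host 2; 10 vCPU remain.
Put vm4 (15 vCPU) in host 3; 1 vCPU remain.
Put vm5 (2 vCPU) in host 2; 8 vCPU remain.
Put vm6 (2 vCPU) in host 2; 6 vCPU remain.
Put vm7 (6 vCPU) in host 2; 0 vCPU remain.
Put vm8 (11 vCPU) in host 4; 5 vCPU remain.
Final hosts: [10,6] [6,2,2,6] [15] [11].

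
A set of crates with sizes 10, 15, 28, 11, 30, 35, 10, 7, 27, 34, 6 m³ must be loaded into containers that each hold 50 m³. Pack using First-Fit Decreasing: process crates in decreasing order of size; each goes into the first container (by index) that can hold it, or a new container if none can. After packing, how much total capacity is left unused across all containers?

37

Sorted descending: 35, 34, 30, 28, 27, 15, 11, 10, 10, 7, 6.
35 m³ → container 1 (remaining 15 m³)
34 m³ → container 2 (remaining 16 m³)
30 m³ → container 3 (remaining 20 m³)
28 m³ → container 4 (remaining 22 m³)
27 m³ → container 5 (remaining 23 m³)
15 m³ → container 1 (remaining 0 m³)
11 m³ → container 2 (remaining 5 m³)
10 m³ → container 3 (remaining 10 m³)
10 m³ → container 3 (remaining 0 m³)
7 m³ → container 4 (remaining 15 m³)
6 m³ → container 4 (remaining 9 m³)
5 containers × 50 m³ = 250 m³; used 213 m³; unused 37 m³.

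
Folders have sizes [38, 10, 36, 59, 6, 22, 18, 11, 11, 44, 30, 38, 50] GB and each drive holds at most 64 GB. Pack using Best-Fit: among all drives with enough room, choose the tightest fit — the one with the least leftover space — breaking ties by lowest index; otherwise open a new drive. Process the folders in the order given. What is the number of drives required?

38 GB → drive 1 (remaining 26 GB)
10 GB → drive 1 (remaining 16 GB)
36 GB → drive 2 (remaining 28 GB)
59 GB → drive 3 (remaining 5 GB)
6 GB → drive 1 (remaining 10 GB)
22 GB → drive 2 (remaining 6 GB)
18 GB → drive 4 (remaining 46 GB)
11 GB → drive 4 (remaining 35 GB)
11 GB → drive 4 (remaining 24 GB)
44 GB → drive 5 (remaining 20 GB)
30 GB → drive 6 (remaining 34 GB)
38 GB → drive 7 (remaining 26 GB)
50 GB → drive 8 (remaining 14 GB)
Final drives: [38,10,6] [36,22] [59] [18,11,11] [44] [30] [38] [50].

8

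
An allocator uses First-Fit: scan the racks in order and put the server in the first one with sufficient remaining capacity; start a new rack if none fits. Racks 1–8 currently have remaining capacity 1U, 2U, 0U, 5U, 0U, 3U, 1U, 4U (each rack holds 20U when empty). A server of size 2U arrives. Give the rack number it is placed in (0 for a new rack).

Racks with room: rack 2 (2U), rack 4 (5U), rack 6 (3U), rack 8 (4U).
The first with room is rack 2.

2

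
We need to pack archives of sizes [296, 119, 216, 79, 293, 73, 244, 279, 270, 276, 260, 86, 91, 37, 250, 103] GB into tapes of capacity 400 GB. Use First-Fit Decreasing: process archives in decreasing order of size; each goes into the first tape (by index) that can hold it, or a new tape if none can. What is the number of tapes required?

Sorted descending: 296, 293, 279, 276, 270, 260, 250, 244, 216, 119, 103, 91, 86, 79, 73, 37.
Put 296 GB in tape 1; 104 GB remain.
Put 293 GB in tape 2; 107 GB remain.
Put 279 GB in tape 3; 121 GB remain.
Put 276 GB in tape 4; 124 GB remain.
Put 270 GB in tape 5; 130 GB remain.
Put 260 GB in tape 6; 140 GB remain.
Put 250 GB in tape 7; 150 GB remain.
Put 244 GB in tape 8; 156 GB remain.
Put 216 GB in tape 9; 184 GB remain.
Put 119 GB in tape 3; 2 GB remain.
Put 103 GB in tape 1; 1 GB remain.
Put 91 GB in tape 2; 16 GB remain.
Put 86 GB in tape 4; 38 GB remain.
Put 79 GB in tape 5; 51 GB remain.
Put 73 GB in tape 6; 67 GB remain.
Put 37 GB in tape 4; 1 GB remain.
Final tapes: [296,103] [293,91] [279,119] [276,86,37] [270,79] [260,73] [250] [244] [216].

9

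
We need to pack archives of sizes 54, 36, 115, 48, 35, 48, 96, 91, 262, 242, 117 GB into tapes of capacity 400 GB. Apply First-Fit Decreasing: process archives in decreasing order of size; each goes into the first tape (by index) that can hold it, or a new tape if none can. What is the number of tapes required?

Sorted descending: 262, 242, 117, 115, 96, 91, 54, 48, 48, 36, 35.
Put 262 GB in tape 1; 138 GB remain.
Put 242 GB in tape 2; 158 GB remain.
Put 117 GB in tape 1; 21 GB remain.
Put 115 GB in tape 2; 43 GB remain.
Put 96 GB in tape 3; 304 GB remain.
Put 91 GB in tape 3; 213 GB remain.
Put 54 GB in tape 3; 159 GB remain.
Put 48 GB in tape 3; 111 GB remain.
Put 48 GB in tape 3; 63 GB remain.
Put 36 GB in tape 2; 7 GB remain.
Put 35 GB in tape 3; 28 GB remain.
Final tapes: [262,117] [242,115,36] [96,91,54,48,48,35].

3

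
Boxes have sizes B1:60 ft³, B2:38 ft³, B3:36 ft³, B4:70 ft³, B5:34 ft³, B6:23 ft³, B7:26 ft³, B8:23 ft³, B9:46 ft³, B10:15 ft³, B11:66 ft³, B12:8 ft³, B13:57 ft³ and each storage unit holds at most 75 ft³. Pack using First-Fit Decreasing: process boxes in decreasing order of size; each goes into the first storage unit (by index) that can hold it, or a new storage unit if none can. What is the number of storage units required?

8 storage units

Sorted descending: 70, 66, 60, 57, 46, 38, 36, 34, 26, 23, 23, 15, 8.
70 ft³ → storage unit 1 (remaining 5 ft³)
66 ft³ → storage unit 2 (remaining 9 ft³)
60 ft³ → storage unit 3 (remaining 15 ft³)
57 ft³ → storage unit 4 (remaining 18 ft³)
46 ft³ → storage unit 5 (remaining 29 ft³)
38 ft³ → storage unit 6 (remaining 37 ft³)
36 ft³ → storage unit 6 (remaining 1 ft³)
34 ft³ → storage unit 7 (remaining 41 ft³)
26 ft³ → storage unit 5 (remaining 3 ft³)
23 ft³ → storage unit 7 (remaining 18 ft³)
23 ft³ → storage unit 8 (remaining 52 ft³)
15 ft³ → storage unit 3 (remaining 0 ft³)
8 ft³ → storage unit 2 (remaining 1 ft³)
Final storage units: [70] [66,8] [60,15] [57] [46,26] [38,36] [34,23] [23].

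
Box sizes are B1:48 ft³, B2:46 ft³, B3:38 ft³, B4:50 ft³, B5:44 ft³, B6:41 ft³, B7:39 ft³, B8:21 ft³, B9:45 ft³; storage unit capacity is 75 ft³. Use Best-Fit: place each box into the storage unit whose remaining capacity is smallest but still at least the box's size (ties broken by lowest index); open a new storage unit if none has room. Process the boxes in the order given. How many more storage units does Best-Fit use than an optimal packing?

Best-Fit: [48] [46] [38] [50,21] [44] [41] [39] [45] → 8 storage units.
8 boxes exceed 37.5 ft³ (half the capacity), and no two of those can share a storage unit, so at least 8 storage units are needed.
So 8 is already optimal.

0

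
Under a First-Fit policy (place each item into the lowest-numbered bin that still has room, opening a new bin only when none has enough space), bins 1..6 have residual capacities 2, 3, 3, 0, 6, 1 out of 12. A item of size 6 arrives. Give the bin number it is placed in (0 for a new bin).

Bins with room: bin 5 (6).
The first with room is bin 5.

5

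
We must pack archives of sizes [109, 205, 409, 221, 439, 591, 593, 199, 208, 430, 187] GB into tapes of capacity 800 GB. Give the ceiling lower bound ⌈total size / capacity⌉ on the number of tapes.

Total size = 109 + 205 + 409 + 221 + 439 + 591 + 593 + 199 + 208 + 430 + 187 = 3591 GB.
⌈3591 / 800⌉ = 5.

5 tapes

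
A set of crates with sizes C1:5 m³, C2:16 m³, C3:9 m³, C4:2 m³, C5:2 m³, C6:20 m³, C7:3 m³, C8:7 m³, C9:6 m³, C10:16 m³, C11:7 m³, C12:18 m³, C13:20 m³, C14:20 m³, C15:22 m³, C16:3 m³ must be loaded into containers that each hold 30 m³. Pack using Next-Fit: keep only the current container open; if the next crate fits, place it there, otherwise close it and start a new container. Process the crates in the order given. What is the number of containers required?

C1 (5 m³) → container 1 (remaining 25 m³)
C2 (16 m³) → container 1 (remaining 9 m³)
C3 (9 m³) → container 1 (remaining 0 m³)
C4 (2 m³) → container 2 (remaining 28 m³)
C5 (2 m³) → container 2 (remaining 26 m³)
C6 (20 m³) → container 2 (remaining 6 m³)
C7 (3 m³) → container 2 (remaining 3 m³)
C8 (7 m³) → container 3 (remaining 23 m³)
C9 (6 m³) → container 3 (remaining 17 m³)
C10 (16 m³) → container 3 (remaining 1 m³)
C11 (7 m³) → container 4 (remaining 23 m³)
C12 (18 m³) → container 4 (remaining 5 m³)
C13 (20 m³) → container 5 (remaining 10 m³)
C14 (20 m³) → container 6 (remaining 10 m³)
C15 (22 m³) → container 7 (remaining 8 m³)
C16 (3 m³) → container 7 (remaining 5 m³)

7 containers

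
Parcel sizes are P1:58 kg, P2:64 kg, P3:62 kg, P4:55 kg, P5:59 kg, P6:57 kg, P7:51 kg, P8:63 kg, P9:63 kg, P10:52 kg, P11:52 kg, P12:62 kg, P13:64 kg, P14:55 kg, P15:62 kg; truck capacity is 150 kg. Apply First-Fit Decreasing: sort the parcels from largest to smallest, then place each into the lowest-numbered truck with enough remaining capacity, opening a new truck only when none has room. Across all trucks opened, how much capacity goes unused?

321

Sorted descending: 64, 64, 63, 63, 62, 62, 62, 59, 58, 57, 55, 55, 52, 52, 51.
64 kg → truck 1 (remaining 86 kg)
64 kg → truck 1 (remaining 22 kg)
63 kg → truck 2 (remaining 87 kg)
63 kg → truck 2 (remaining 24 kg)
62 kg → truck 3 (remaining 88 kg)
62 kg → truck 3 (remaining 26 kg)
62 kg → truck 4 (remaining 88 kg)
59 kg → truck 4 (remaining 29 kg)
58 kg → truck 5 (remaining 92 kg)
57 kg → truck 5 (remaining 35 kg)
55 kg → truck 6 (remaining 95 kg)
55 kg → truck 6 (remaining 40 kg)
52 kg → truck 7 (remaining 98 kg)
52 kg → truck 7 (remaining 46 kg)
51 kg → truck 8 (remaining 99 kg)
8 trucks × 150 kg = 1200 kg; used 879 kg; unused 321 kg.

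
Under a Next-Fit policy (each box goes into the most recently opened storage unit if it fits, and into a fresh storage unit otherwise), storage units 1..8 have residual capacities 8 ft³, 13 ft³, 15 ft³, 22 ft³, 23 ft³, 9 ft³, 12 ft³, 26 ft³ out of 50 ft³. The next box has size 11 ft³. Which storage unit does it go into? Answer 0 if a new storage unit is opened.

8

Next-Fit only looks at storage unit 8, which has 26 ft³ free.
11 ft³ fits there.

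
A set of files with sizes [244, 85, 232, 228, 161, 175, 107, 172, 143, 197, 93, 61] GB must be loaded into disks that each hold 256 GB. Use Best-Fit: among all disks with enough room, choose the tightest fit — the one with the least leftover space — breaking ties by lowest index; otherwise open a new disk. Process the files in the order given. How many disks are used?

disk 1: place 244 GB, 12 GB left
disk 2: place 85 GB, 171 GB left
disk 3: place 232 GB, 24 GB left
disk 4: place 228 GB, 28 GB left
disk 2: place 161 GB, 10 GB left
disk 5: place 175 GB, 81 GB left
disk 6: place 107 GB, 149 GB left
disk 7: place 172 GB, 84 GB left
disk 6: place 143 GB, 6 GB left
disk 8: place 197 GB, 59 GB left
disk 9: place 93 GB, 163 GB left
disk 5: place 61 GB, 20 GB left
Final disks: [244] [85,161] [232] [228] [175,61] [107,143] [172] [197] [93].

9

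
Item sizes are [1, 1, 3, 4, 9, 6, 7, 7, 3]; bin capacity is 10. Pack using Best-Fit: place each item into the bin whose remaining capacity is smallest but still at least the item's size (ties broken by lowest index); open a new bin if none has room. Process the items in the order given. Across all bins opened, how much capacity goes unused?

9

1 → bin 1 (remaining 9)
1 → bin 1 (remaining 8)
3 → bin 1 (remaining 5)
4 → bin 1 (remaining 1)
9 → bin 2 (remaining 1)
6 → bin 3 (remaining 4)
7 → bin 4 (remaining 3)
7 → bin 5 (remaining 3)
3 → bin 4 (remaining 0)
5 bins × 10 = 50; used 41; unused 9.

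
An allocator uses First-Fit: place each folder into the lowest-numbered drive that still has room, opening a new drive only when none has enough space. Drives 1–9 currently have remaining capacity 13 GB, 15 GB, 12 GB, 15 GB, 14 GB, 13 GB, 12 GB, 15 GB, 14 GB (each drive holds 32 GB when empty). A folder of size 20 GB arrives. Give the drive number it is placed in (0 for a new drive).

No drive has ≥ 20 GB free, so a new drive is opened.

0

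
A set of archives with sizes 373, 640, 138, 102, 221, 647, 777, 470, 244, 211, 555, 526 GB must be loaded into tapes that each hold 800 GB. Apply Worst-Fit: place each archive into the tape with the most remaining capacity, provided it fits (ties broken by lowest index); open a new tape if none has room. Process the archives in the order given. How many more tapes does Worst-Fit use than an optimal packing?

Worst-Fit: [373,138,102] [640] [221,470] [647] [777] [244,211] [555] [526] → 8 tapes.
Total size 4904 GB; any packing needs at least ⌈4904/800⌉ = 7 tapes.
An optimal packing achieves that bound: [777] [647,138] [640,102] [555,244] [526,221] [470,211] [373] → 7 tapes.
Excess: 8 − 7 = 1.

1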